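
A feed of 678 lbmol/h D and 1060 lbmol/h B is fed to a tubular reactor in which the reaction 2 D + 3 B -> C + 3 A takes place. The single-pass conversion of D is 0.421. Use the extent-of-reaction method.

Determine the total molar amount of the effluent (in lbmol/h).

1600 lbmol/h

D reacted = 0.421 × 678 = 285.4 lbmol/h; ν_D = −2, so ξ = 285.4/2 = 142.7 lbmol/h.
Outlet amounts (n = n₀ + ν ξ):
  D: 678 − 2(142.7) = 392.6
  B: 1060 − 3(142.7) = 631.8
  C: 0 + 1(142.7) = 142.7
  A: 0 + 3(142.7) = 428.2
Total out = 392.6 + 631.8 + 142.7 + 428.2 = 1595 lbmol/h.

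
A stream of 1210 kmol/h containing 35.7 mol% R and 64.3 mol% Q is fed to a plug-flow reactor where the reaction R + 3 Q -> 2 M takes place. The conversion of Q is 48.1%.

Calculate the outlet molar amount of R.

307 kmol/h

Q reacted = 0.481 × 778 = 374.2 kmol/h; ν_Q = −3, so ξ = 374.2/3 = 124.7 kmol/h.
Outlet amounts (n = n₀ + ν ξ):
  R: 432 − 1(124.7) = 307.2
  Q: 778 − 3(124.7) = 403.8
  M: 0 + 2(124.7) = 249.5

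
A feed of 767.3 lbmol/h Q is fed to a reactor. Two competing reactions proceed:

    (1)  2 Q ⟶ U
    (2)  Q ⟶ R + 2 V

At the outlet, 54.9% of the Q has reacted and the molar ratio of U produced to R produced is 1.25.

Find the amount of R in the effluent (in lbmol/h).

Conversion of Q: Q consumed = 0.549 × 767.3 = 421.2 lbmol/h = 2ξ₁ + 1ξ₂.
Selectivity: 1ξ₁ / (1ξ₂) = 1.25 → ξ₁ = 1.25 ξ₂.
Substitute: (2·1.25 + 1) ξ₂ = 421.2 → ξ₂ = 120.4 lbmol/h, ξ₁ = 150.4 lbmol/h.
Outlet amounts (n = n₀ + Σ ν·ξ):
  Q: 767.3 − 2(150.4) − 1(120.4) = 346.1
  U: 0 + 1(150.4) = 150.4
  R: 0 + 1(120.4) = 120.4
  V: 0 + 2(120.4) = 240.7

120 lbmol/h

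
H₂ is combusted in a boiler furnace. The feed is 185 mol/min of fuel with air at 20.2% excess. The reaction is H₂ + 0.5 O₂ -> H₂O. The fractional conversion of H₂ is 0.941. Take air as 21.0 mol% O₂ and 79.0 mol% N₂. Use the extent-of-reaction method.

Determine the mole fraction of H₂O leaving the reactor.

0.277

Stoichiometric O₂ = 0.5 × 185 = 92.5 mol/min; O₂ fed = 92.5 × 1.202 = 111.2 mol/min.
N₂ fed = 111.2 × 79/21 = 418.3 mol/min.
Fuel reacted = 0.941 × 185 → ξ = 174.1 mol/min.
Outlet (n = n₀ + ν ξ):
  H₂: 185 − 1(174.1) = 10.92
  O₂: 111.2 − 0.5(174.1) = 24.14
  N₂: 418.3 (inert)
  H₂O: 0 + 1(174.1) = 174.1
Total out = 627.4 mol/min; y_H₂O = 174.1 / 627.4 = 0.2775.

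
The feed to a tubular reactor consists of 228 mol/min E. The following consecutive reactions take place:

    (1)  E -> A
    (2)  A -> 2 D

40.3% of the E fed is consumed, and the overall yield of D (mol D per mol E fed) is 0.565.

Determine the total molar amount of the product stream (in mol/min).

292 mol/min

Conversion of E: E consumed = 1ξ₁ = 0.403 × 228 → ξ₁ = 91.88 mol/min.
Yield of D: 2ξ₂ / 228 = 0.565 → ξ₂ = 64.41 mol/min.
Outlet amounts (n = n₀ + Σ ν·ξ):
  E: 228 − 1(91.88) = 136.1
  A: 0 + 1(91.88) − 1(64.41) = 27.47
  D: 0 + 2(64.41) = 128.8
Total out = 136.1 + 27.47 + 128.8 = 292.4 mol/min.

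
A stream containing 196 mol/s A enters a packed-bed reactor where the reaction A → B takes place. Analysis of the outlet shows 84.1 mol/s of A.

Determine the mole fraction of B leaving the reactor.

For A: n = n₀ − 1ξ → 84.1 = 196 − 1ξ, giving ξ = 111.9 mol/s.
Outlet amounts (n = n₀ + ν ξ):
  A: 196 − 1(111.9) = 84.1
  B: 0 + 1(111.9) = 111.9
Total out = 196 mol/s; y_B = 111.9 / 196 = 0.5709.

0.571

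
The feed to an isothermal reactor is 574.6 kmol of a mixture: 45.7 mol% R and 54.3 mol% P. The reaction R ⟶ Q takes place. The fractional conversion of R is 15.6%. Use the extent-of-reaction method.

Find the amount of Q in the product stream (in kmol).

41 kmol

R reacted = 0.156 × 262.6 = 40.96 kmol; ν_R = −1, so ξ = 40.96/1 = 40.96 kmol.
Outlet amounts (n = n₀ + ν ξ):
  R: 262.6 − 1(40.96) = 221.6
  Q: 0 + 1(40.96) = 40.96
  P: 312 (inert)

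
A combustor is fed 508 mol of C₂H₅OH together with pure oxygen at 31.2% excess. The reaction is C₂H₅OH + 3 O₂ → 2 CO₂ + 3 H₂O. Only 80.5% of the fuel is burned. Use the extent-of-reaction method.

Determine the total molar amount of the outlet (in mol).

Stoichiometric O₂ = 3 × 508 = 1524 mol; O₂ fed = 1524 × 1.312 = 1999 mol.
Fuel reacted = 0.805 × 508 → ξ = 408.9 mol.
Outlet (n = n₀ + ν ξ):
  C₂H₅OH: 508 − 1(408.9) = 99.06
  O₂: 1999 − 3(408.9) = 772.7
  CO₂: 0 + 2(408.9) = 817.9
  H₂O: 0 + 3(408.9) = 1227
Total out = 99.06 + 772.7 + 817.9 + 1227 = 2916 mol.

2920 mol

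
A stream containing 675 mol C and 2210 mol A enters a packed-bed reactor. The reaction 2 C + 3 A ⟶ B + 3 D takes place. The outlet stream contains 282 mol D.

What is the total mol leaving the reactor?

For D: n = n₀ + 3ξ → 282 = 0 + 3ξ, giving ξ = 94 mol.
Outlet amounts (n = n₀ + ν ξ):
  C: 675 − 2(94) = 487
  A: 2210 − 3(94) = 1928
  B: 0 + 1(94) = 94
  D: 0 + 3(94) = 282
Total out = 487 + 1928 + 94 + 282 = 2791 mol.

2790 mol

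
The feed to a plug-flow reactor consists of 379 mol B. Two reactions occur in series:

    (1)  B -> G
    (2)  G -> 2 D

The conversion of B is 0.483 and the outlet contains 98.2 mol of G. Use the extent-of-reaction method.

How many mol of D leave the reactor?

Conversion of B: B consumed = 1ξ₁ = 0.483 × 379 → ξ₁ = 183.1 mol.
G balance: n_G = 0 + 1ξ₁ − 1ξ₂ = 98.2 → ξ₂ = (1·183.1 − 98.2)/1 = 84.86 mol.
Outlet amounts (n = n₀ + Σ ν·ξ):
  B: 379 − 1(183.1) = 195.9
  G: 0 + 1(183.1) − 1(84.86) = 98.2
  D: 0 + 2(84.86) = 169.7

170 mol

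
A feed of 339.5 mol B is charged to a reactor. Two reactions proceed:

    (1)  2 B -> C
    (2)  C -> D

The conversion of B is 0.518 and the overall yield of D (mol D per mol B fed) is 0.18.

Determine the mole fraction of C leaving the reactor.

0.107

Conversion of B: B consumed = 2ξ₁ = 0.518 × 339.5 → ξ₁ = 87.93 mol.
Yield of D: 1ξ₂ / 339.5 = 0.18 → ξ₂ = 61.11 mol.
Outlet amounts (n = n₀ + Σ ν·ξ):
  B: 339.5 − 2(87.93) = 163.6
  C: 0 + 1(87.93) − 1(61.11) = 26.82
  D: 0 + 1(61.11) = 61.11
Total out = 251.6 mol; y_C = 26.82 / 251.6 = 0.1066.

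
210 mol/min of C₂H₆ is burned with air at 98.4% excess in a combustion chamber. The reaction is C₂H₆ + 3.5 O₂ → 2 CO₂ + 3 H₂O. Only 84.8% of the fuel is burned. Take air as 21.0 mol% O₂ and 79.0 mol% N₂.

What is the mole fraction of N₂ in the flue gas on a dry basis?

0.818

Stoichiometric O₂ = 3.5 × 210 = 735 mol/min; O₂ fed = 735 × 1.984 = 1458 mol/min.
N₂ fed = 1458 × 79/21 = 5486 mol/min.
Fuel reacted = 0.848 × 210 → ξ = 178.1 mol/min.
Outlet (n = n₀ + ν ξ):
  C₂H₆: 210 − 1(178.1) = 31.92
  O₂: 1458 − 3.5(178.1) = 835
  N₂: 5486 (inert)
  CO₂: 0 + 2(178.1) = 356.2
  H₂O: 0 + 3(178.1) = 534.2
Dry total = 6709 mol/min; y_N₂ (dry) = 5486 / 6709 = 0.8177.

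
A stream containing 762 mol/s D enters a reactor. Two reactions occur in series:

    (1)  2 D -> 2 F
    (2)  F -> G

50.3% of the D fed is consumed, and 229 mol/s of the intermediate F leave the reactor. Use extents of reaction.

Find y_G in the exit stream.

0.202

Conversion of D: D consumed = 2ξ₁ = 0.503 × 762 → ξ₁ = 191.6 mol/s.
F balance: n_F = 0 + 2ξ₁ − 1ξ₂ = 229 → ξ₂ = (2·191.6 − 229)/1 = 154.3 mol/s.
Outlet amounts (n = n₀ + Σ ν·ξ):
  D: 762 − 2(191.6) = 378.7
  F: 0 + 2(191.6) − 1(154.3) = 229
  G: 0 + 1(154.3) = 154.3
Total out = 762 mol/s; y_G = 154.3 / 762 = 0.2025.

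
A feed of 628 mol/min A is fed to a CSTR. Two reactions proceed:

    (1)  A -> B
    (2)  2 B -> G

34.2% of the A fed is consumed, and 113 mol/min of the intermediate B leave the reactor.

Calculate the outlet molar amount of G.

Conversion of A: A consumed = 1ξ₁ = 0.342 × 628 → ξ₁ = 214.8 mol/min.
B balance: n_B = 0 + 1ξ₁ − 2ξ₂ = 113 → ξ₂ = (1·214.8 − 113)/2 = 50.89 mol/min.
Outlet amounts (n = n₀ + Σ ν·ξ):
  A: 628 − 1(214.8) = 413.2
  B: 0 + 1(214.8) − 2(50.89) = 113
  G: 0 + 1(50.89) = 50.89

50.9 mol/min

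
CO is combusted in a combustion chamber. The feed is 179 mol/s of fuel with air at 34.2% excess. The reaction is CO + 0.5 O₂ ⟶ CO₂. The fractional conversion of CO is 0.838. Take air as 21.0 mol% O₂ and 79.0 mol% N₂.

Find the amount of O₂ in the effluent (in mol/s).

Stoichiometric O₂ = 0.5 × 179 = 89.5 mol/s; O₂ fed = 89.5 × 1.342 = 120.1 mol/s.
N₂ fed = 120.1 × 79/21 = 451.8 mol/s.
Fuel reacted = 0.838 × 179 → ξ = 150 mol/s.
Outlet (n = n₀ + ν ξ):
  CO: 179 − 1(150) = 29
  O₂: 120.1 − 0.5(150) = 45.11
  N₂: 451.8 (inert)
  CO₂: 0 + 1(150) = 150

45.1 mol/s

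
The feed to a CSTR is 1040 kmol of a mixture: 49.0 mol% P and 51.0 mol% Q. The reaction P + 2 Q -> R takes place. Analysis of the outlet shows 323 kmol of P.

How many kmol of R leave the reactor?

187 kmol

For P: n = n₀ − 1ξ → 323 = 509.6 − 1ξ, giving ξ = 186.6 kmol.
Outlet amounts (n = n₀ + ν ξ):
  P: 509.6 − 1(186.6) = 323
  Q: 530.4 − 2(186.6) = 157.2
  R: 0 + 1(186.6) = 186.6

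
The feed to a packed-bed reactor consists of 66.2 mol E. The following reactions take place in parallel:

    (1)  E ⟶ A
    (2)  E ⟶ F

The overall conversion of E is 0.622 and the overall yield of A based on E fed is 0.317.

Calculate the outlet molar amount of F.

Yield of A: 1ξ₁ / 66.2 = 0.317 → ξ₁ = 20.99 mol.
Conversion of E: 1ξ₁ + 1ξ₂ = 0.622 × 66.2 = 41.18 → ξ₂ = 20.19 mol.
Outlet amounts (n = n₀ + Σ ν·ξ):
  E: 66.2 − 1(20.99) − 1(20.19) = 25.02
  A: 0 + 1(20.99) = 20.99
  F: 0 + 1(20.19) = 20.19

20.2 mol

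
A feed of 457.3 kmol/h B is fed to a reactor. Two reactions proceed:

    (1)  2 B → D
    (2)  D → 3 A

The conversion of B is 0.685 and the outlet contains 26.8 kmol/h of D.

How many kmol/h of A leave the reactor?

Conversion of B: B consumed = 2ξ₁ = 0.685 × 457.3 → ξ₁ = 156.6 kmol/h.
D balance: n_D = 0 + 1ξ₁ − 1ξ₂ = 26.8 → ξ₂ = (1·156.6 − 26.8)/1 = 129.8 kmol/h.
Outlet amounts (n = n₀ + Σ ν·ξ):
  B: 457.3 − 2(156.6) = 144
  D: 0 + 1(156.6) − 1(129.8) = 26.8
  A: 0 + 3(129.8) = 389.5

389 kmol/h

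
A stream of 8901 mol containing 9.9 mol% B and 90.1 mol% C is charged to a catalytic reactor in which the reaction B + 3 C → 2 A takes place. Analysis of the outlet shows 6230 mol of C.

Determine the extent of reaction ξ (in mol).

ξ = 597 mol

For C: n = n₀ − 3ξ → 6230 = 8020 − 3ξ, giving ξ = 596.6 mol.
Outlet amounts (n = n₀ + ν ξ):
  B: 881.2 − 1(596.6) = 284.6
  C: 8020 − 3(596.6) = 6230
  A: 0 + 2(596.6) = 1193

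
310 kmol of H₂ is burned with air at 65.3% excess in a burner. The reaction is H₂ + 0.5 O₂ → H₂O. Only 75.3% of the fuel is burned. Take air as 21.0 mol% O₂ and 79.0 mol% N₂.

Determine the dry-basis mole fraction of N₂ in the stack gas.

0.817

Stoichiometric O₂ = 0.5 × 310 = 155 kmol; O₂ fed = 155 × 1.653 = 256.2 kmol.
N₂ fed = 256.2 × 79/21 = 963.9 kmol.
Fuel reacted = 0.753 × 310 → ξ = 233.4 kmol.
Outlet (n = n₀ + ν ξ):
  H₂: 310 − 1(233.4) = 76.57
  O₂: 256.2 − 0.5(233.4) = 139.5
  N₂: 963.9 (inert)
  H₂O: 0 + 1(233.4) = 233.4
Dry total = 1180 kmol; y_N₂ (dry) = 963.9 / 1180 = 0.8169.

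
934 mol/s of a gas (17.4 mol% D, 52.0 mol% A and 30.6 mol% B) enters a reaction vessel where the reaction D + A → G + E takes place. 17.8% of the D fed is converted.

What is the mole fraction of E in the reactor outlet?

D reacted = 0.178 × 162.5 = 28.93 mol/s; ν_D = −1, so ξ = 28.93/1 = 28.93 mol/s.
Outlet amounts (n = n₀ + ν ξ):
  D: 162.5 − 1(28.93) = 133.6
  A: 485.7 − 1(28.93) = 456.8
  G: 0 + 1(28.93) = 28.93
  E: 0 + 1(28.93) = 28.93
  B: 285.8 (inert)
Total out = 934 mol/s; y_E = 28.93 / 934 = 0.03097.

0.031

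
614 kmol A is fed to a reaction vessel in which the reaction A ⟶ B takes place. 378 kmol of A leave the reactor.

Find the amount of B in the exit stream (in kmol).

236 kmol

For A: n = n₀ − 1ξ → 378 = 614 − 1ξ, giving ξ = 236 kmol.
Outlet amounts (n = n₀ + ν ξ):
  A: 614 − 1(236) = 378
  B: 0 + 1(236) = 236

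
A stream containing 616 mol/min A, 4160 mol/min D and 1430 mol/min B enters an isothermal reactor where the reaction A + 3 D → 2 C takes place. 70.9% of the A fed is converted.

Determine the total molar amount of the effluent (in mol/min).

5330 mol/min

A reacted = 0.709 × 616 = 436.7 mol/min; ν_A = −1, so ξ = 436.7/1 = 436.7 mol/min.
Outlet amounts (n = n₀ + ν ξ):
  A: 616 − 1(436.7) = 179.3
  D: 4160 − 3(436.7) = 2850
  C: 0 + 2(436.7) = 873.5
  B: 1430 (inert)
Total out = 179.3 + 2850 + 873.5 + 1430 = 5333 mol/min.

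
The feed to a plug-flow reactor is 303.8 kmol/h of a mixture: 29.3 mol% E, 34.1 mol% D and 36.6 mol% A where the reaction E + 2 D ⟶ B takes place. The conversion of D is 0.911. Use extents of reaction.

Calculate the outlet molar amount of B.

47.2 kmol/h

D reacted = 0.911 × 103.6 = 94.38 kmol/h; ν_D = −2, so ξ = 94.38/2 = 47.19 kmol/h.
Outlet amounts (n = n₀ + ν ξ):
  E: 89.01 − 1(47.19) = 41.83
  D: 103.6 − 2(47.19) = 9.22
  B: 0 + 1(47.19) = 47.19
  A: 111.2 (inert)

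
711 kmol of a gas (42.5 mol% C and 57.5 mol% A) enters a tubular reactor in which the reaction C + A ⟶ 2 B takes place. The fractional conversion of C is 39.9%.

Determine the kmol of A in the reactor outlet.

288 kmol

C reacted = 0.399 × 302.2 = 120.6 kmol; ν_C = −1, so ξ = 120.6/1 = 120.6 kmol.
Outlet amounts (n = n₀ + ν ξ):
  C: 302.2 − 1(120.6) = 181.6
  A: 408.8 − 1(120.6) = 288.3
  B: 0 + 2(120.6) = 241.1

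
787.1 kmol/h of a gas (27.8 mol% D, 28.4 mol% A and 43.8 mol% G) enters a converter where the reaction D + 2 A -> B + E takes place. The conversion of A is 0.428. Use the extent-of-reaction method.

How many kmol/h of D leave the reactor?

171 kmol/h

A reacted = 0.428 × 223.5 = 95.67 kmol/h; ν_A = −2, so ξ = 95.67/2 = 47.84 kmol/h.
Outlet amounts (n = n₀ + ν ξ):
  D: 218.8 − 1(47.84) = 171
  A: 223.5 − 2(47.84) = 127.9
  B: 0 + 1(47.84) = 47.84
  E: 0 + 1(47.84) = 47.84
  G: 344.7 (inert)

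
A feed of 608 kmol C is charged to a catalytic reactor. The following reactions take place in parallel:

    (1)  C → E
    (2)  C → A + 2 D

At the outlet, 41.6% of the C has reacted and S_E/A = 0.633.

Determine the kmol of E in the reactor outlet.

Conversion of C: C consumed = 0.416 × 608 = 252.9 kmol = 1ξ₁ + 1ξ₂.
Selectivity: 1ξ₁ / (1ξ₂) = 0.633 → ξ₁ = 0.633 ξ₂.
Substitute: (1·0.633 + 1) ξ₂ = 252.9 → ξ₂ = 154.9 kmol, ξ₁ = 98.04 kmol.
Outlet amounts (n = n₀ + Σ ν·ξ):
  C: 608 − 1(98.04) − 1(154.9) = 355.1
  E: 0 + 1(98.04) = 98.04
  A: 0 + 1(154.9) = 154.9
  D: 0 + 2(154.9) = 309.8

98 kmol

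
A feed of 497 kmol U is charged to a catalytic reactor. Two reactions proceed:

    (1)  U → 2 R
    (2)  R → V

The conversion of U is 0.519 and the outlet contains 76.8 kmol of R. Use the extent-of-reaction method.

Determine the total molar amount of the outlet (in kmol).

755 kmol

Conversion of U: U consumed = 1ξ₁ = 0.519 × 497 → ξ₁ = 257.9 kmol.
R balance: n_R = 0 + 2ξ₁ − 1ξ₂ = 76.8 → ξ₂ = (2·257.9 − 76.8)/1 = 439.1 kmol.
Outlet amounts (n = n₀ + Σ ν·ξ):
  U: 497 − 1(257.9) = 239.1
  R: 0 + 2(257.9) − 1(439.1) = 76.8
  V: 0 + 1(439.1) = 439.1
Total out = 239.1 + 76.8 + 439.1 = 754.9 kmol.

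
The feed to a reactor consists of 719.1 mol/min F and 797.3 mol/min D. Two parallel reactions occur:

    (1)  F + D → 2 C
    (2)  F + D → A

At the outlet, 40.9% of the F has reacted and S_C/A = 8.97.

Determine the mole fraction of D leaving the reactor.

Conversion of F: F consumed = 0.409 × 719.1 = 294.1 mol/min = 1ξ₁ + 1ξ₂.
Selectivity: 2ξ₁ / (1ξ₂) = 8.97 → ξ₁ = 4.485 ξ₂.
Substitute: (1·4.485 + 1) ξ₂ = 294.1 → ξ₂ = 53.62 mol/min, ξ₁ = 240.5 mol/min.
Outlet amounts (n = n₀ + Σ ν·ξ):
  F: 719.1 − 1(240.5) − 1(53.62) = 425
  D: 797.3 − 1(240.5) − 1(53.62) = 503.2
  C: 0 + 2(240.5) = 481
  A: 0 + 1(53.62) = 53.62
Total out = 1463 mol/min; y_D = 503.2 / 1463 = 0.344.

0.344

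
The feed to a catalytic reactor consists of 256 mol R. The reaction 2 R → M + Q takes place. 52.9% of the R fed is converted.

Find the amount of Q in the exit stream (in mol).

67.7 mol

R reacted = 0.529 × 256 = 135.4 mol; ν_R = −2, so ξ = 135.4/2 = 67.71 mol.
Outlet amounts (n = n₀ + ν ξ):
  R: 256 − 2(67.71) = 120.6
  M: 0 + 1(67.71) = 67.71
  Q: 0 + 1(67.71) = 67.71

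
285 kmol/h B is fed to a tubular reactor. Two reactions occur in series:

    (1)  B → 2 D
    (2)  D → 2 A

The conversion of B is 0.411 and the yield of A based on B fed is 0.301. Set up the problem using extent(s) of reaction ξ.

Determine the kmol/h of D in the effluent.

191 kmol/h

Conversion of B: B consumed = 1ξ₁ = 0.411 × 285 → ξ₁ = 117.1 kmol/h.
Yield of A: 2ξ₂ / 285 = 0.301 → ξ₂ = 42.89 kmol/h.
Outlet amounts (n = n₀ + Σ ν·ξ):
  B: 285 − 1(117.1) = 167.9
  D: 0 + 2(117.1) − 1(42.89) = 191.4
  A: 0 + 2(42.89) = 85.78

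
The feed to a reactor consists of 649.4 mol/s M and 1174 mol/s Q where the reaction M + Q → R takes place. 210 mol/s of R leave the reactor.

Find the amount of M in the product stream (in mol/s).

For R: n = n₀ + 1ξ → 210 = 0 + 1ξ, giving ξ = 210 mol/s.
Outlet amounts (n = n₀ + ν ξ):
  M: 649.4 − 1(210) = 439.4
  Q: 1174 − 1(210) = 964
  R: 0 + 1(210) = 210

439 mol/s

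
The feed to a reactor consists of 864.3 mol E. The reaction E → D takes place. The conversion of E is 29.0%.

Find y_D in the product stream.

0.29

E reacted = 0.29 × 864.3 = 250.6 mol; ν_E = −1, so ξ = 250.6/1 = 250.6 mol.
Outlet amounts (n = n₀ + ν ξ):
  E: 864.3 − 1(250.6) = 613.7
  D: 0 + 1(250.6) = 250.6
Total out = 864.3 mol; y_D = 250.6 / 864.3 = 0.29.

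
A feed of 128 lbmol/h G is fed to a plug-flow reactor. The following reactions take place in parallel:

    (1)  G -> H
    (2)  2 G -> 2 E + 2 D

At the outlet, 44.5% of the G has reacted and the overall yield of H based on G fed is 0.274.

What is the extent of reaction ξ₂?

ξ₂ = 10.9 lbmol/h

Yield of H: 1ξ₁ / 128 = 0.274 → ξ₁ = 35.07 lbmol/h.
Conversion of G: 1ξ₁ + 2ξ₂ = 0.445 × 128 = 56.96 → ξ₂ = 10.94 lbmol/h.
Outlet amounts (n = n₀ + Σ ν·ξ):
  G: 128 − 1(35.07) − 2(10.94) = 71.04
  H: 0 + 1(35.07) = 35.07
  E: 0 + 2(10.94) = 21.89
  D: 0 + 2(10.94) = 21.89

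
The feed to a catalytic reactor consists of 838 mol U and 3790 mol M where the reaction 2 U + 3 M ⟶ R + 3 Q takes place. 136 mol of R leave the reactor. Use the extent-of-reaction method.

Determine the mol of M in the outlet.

3380 mol

For R: n = n₀ + 1ξ → 136 = 0 + 1ξ, giving ξ = 136 mol.
Outlet amounts (n = n₀ + ν ξ):
  U: 838 − 2(136) = 566
  M: 3790 − 3(136) = 3382
  R: 0 + 1(136) = 136
  Q: 0 + 3(136) = 408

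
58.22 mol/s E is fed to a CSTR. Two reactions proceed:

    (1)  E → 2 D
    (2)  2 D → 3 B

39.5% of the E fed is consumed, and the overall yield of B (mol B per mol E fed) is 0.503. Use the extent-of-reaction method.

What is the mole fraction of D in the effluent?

Conversion of E: E consumed = 1ξ₁ = 0.395 × 58.22 → ξ₁ = 23 mol/s.
Yield of B: 3ξ₂ / 58.22 = 0.503 → ξ₂ = 9.762 mol/s.
Outlet amounts (n = n₀ + Σ ν·ξ):
  E: 58.22 − 1(23) = 35.22
  D: 0 + 2(23) − 2(9.762) = 26.47
  B: 0 + 3(9.762) = 29.28
Total out = 90.98 mol/s; y_D = 26.47 / 90.98 = 0.291.

0.291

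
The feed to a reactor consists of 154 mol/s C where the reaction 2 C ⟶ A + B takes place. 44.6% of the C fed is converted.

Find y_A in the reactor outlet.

C reacted = 0.446 × 154 = 68.68 mol/s; ν_C = −2, so ξ = 68.68/2 = 34.34 mol/s.
Outlet amounts (n = n₀ + ν ξ):
  C: 154 − 2(34.34) = 85.32
  A: 0 + 1(34.34) = 34.34
  B: 0 + 1(34.34) = 34.34
Total out = 154 mol/s; y_A = 34.34 / 154 = 0.223.

0.223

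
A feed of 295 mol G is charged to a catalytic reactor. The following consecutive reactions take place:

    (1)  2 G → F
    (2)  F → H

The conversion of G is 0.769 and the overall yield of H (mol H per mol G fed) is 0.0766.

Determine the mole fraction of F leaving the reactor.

0.5

Conversion of G: G consumed = 2ξ₁ = 0.769 × 295 → ξ₁ = 113.4 mol.
Yield of H: 1ξ₂ / 295 = 0.0766 → ξ₂ = 22.6 mol.
Outlet amounts (n = n₀ + Σ ν·ξ):
  G: 295 − 2(113.4) = 68.14
  F: 0 + 1(113.4) − 1(22.6) = 90.83
  H: 0 + 1(22.6) = 22.6
Total out = 181.6 mol; y_F = 90.83 / 181.6 = 0.5002.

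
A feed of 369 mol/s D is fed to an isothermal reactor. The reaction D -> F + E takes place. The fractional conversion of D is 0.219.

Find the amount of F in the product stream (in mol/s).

80.8 mol/s

D reacted = 0.219 × 369 = 80.81 mol/s; ν_D = −1, so ξ = 80.81/1 = 80.81 mol/s.
Outlet amounts (n = n₀ + ν ξ):
  D: 369 − 1(80.81) = 288.2
  F: 0 + 1(80.81) = 80.81
  E: 0 + 1(80.81) = 80.81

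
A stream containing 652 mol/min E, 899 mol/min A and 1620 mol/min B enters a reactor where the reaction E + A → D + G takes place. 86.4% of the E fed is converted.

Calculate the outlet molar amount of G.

E reacted = 0.864 × 652 = 563.3 mol/min; ν_E = −1, so ξ = 563.3/1 = 563.3 mol/min.
Outlet amounts (n = n₀ + ν ξ):
  E: 652 − 1(563.3) = 88.67
  A: 899 − 1(563.3) = 335.7
  D: 0 + 1(563.3) = 563.3
  G: 0 + 1(563.3) = 563.3
  B: 1620 (inert)

563 mol/min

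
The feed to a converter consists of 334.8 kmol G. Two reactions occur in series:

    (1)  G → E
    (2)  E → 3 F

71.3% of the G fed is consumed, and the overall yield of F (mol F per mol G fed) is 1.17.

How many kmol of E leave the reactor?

Conversion of G: G consumed = 1ξ₁ = 0.713 × 334.8 → ξ₁ = 238.7 kmol.
Yield of F: 3ξ₂ / 334.8 = 1.17 → ξ₂ = 130.6 kmol.
Outlet amounts (n = n₀ + Σ ν·ξ):
  G: 334.8 − 1(238.7) = 96.09
  E: 0 + 1(238.7) − 1(130.6) = 108.1
  F: 0 + 3(130.6) = 391.7

108 kmol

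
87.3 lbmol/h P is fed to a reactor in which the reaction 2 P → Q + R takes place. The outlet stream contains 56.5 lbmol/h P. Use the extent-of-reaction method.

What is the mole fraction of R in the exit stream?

For P: n = n₀ − 2ξ → 56.5 = 87.3 − 2ξ, giving ξ = 15.4 lbmol/h.
Outlet amounts (n = n₀ + ν ξ):
  P: 87.3 − 2(15.4) = 56.5
  Q: 0 + 1(15.4) = 15.4
  R: 0 + 1(15.4) = 15.4
Total out = 87.3 lbmol/h; y_R = 15.4 / 87.3 = 0.1764.

0.176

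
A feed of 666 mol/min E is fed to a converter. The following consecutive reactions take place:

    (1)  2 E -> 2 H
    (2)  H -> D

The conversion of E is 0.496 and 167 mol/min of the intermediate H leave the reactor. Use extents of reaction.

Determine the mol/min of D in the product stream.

Conversion of E: E consumed = 2ξ₁ = 0.496 × 666 → ξ₁ = 165.2 mol/min.
H balance: n_H = 0 + 2ξ₁ − 1ξ₂ = 167 → ξ₂ = (2·165.2 − 167)/1 = 163.3 mol/min.
Outlet amounts (n = n₀ + Σ ν·ξ):
  E: 666 − 2(165.2) = 335.7
  H: 0 + 2(165.2) − 1(163.3) = 167
  D: 0 + 1(163.3) = 163.3

163 mol/min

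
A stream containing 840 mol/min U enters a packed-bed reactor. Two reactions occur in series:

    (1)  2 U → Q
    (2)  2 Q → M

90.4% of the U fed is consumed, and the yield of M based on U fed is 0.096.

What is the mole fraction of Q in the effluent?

0.575

Conversion of U: U consumed = 2ξ₁ = 0.904 × 840 → ξ₁ = 379.7 mol/min.
Yield of M: 1ξ₂ / 840 = 0.096 → ξ₂ = 80.64 mol/min.
Outlet amounts (n = n₀ + Σ ν·ξ):
  U: 840 − 2(379.7) = 80.64
  Q: 0 + 1(379.7) − 2(80.64) = 218.4
  M: 0 + 1(80.64) = 80.64
Total out = 379.7 mol/min; y_Q = 218.4 / 379.7 = 0.5752.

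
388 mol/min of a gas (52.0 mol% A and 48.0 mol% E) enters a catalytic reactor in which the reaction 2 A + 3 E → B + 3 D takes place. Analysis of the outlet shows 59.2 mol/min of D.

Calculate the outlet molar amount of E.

For D: n = n₀ + 3ξ → 59.2 = 0 + 3ξ, giving ξ = 19.73 mol/min.
Outlet amounts (n = n₀ + ν ξ):
  A: 201.8 − 2(19.73) = 162.3
  E: 186.2 − 3(19.73) = 127
  B: 0 + 1(19.73) = 19.73
  D: 0 + 3(19.73) = 59.2

127 mol/min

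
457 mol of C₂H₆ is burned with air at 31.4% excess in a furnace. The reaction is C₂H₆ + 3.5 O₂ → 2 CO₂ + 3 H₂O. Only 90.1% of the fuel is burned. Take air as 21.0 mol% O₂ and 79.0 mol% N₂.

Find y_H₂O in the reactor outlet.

0.116

Stoichiometric O₂ = 3.5 × 457 = 1600 mol; O₂ fed = 1600 × 1.314 = 2102 mol.
N₂ fed = 2102 × 79/21 = 7907 mol.
Fuel reacted = 0.901 × 457 → ξ = 411.8 mol.
Outlet (n = n₀ + ν ξ):
  C₂H₆: 457 − 1(411.8) = 45.24
  O₂: 2102 − 3.5(411.8) = 660.6
  N₂: 7907 (inert)
  CO₂: 0 + 2(411.8) = 823.5
  H₂O: 0 + 3(411.8) = 1235
Total out = 10670 mol; y_H₂O = 1235 / 10670 = 0.1158.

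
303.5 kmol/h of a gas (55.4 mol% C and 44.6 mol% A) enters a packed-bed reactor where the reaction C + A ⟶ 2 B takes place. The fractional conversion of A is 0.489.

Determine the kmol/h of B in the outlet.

132 kmol/h

A reacted = 0.489 × 135.4 = 66.19 kmol/h; ν_A = −1, so ξ = 66.19/1 = 66.19 kmol/h.
Outlet amounts (n = n₀ + ν ξ):
  C: 168.1 − 1(66.19) = 101.9
  A: 135.4 − 1(66.19) = 69.17
  B: 0 + 2(66.19) = 132.4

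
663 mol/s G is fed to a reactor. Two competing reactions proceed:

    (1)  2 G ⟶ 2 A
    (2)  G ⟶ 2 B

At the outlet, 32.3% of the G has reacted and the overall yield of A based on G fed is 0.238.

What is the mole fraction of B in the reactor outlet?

Yield of A: 2ξ₁ / 663 = 0.238 → ξ₁ = 78.9 mol/s.
Conversion of G: 2ξ₁ + 1ξ₂ = 0.323 × 663 = 214.1 → ξ₂ = 56.36 mol/s.
Outlet amounts (n = n₀ + Σ ν·ξ):
  G: 663 − 2(78.9) − 1(56.36) = 448.9
  A: 0 + 2(78.9) = 157.8
  B: 0 + 2(56.36) = 112.7
Total out = 719.4 mol/s; y_B = 112.7 / 719.4 = 0.1567.

0.157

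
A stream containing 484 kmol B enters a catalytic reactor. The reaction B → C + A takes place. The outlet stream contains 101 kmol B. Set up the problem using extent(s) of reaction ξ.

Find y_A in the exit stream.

For B: n = n₀ − 1ξ → 101 = 484 − 1ξ, giving ξ = 383 kmol.
Outlet amounts (n = n₀ + ν ξ):
  B: 484 − 1(383) = 101
  C: 0 + 1(383) = 383
  A: 0 + 1(383) = 383
Total out = 867 kmol; y_A = 383 / 867 = 0.4418.

0.442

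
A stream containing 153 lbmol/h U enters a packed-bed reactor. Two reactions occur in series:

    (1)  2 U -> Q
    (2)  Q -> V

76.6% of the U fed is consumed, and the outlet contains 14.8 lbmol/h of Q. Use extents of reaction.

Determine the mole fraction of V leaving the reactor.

Conversion of U: U consumed = 2ξ₁ = 0.766 × 153 → ξ₁ = 58.6 lbmol/h.
Q balance: n_Q = 0 + 1ξ₁ − 1ξ₂ = 14.8 → ξ₂ = (1·58.6 − 14.8)/1 = 43.8 lbmol/h.
Outlet amounts (n = n₀ + Σ ν·ξ):
  U: 153 − 2(58.6) = 35.8
  Q: 0 + 1(58.6) − 1(43.8) = 14.8
  V: 0 + 1(43.8) = 43.8
Total out = 94.4 lbmol/h; y_V = 43.8 / 94.4 = 0.464.

0.464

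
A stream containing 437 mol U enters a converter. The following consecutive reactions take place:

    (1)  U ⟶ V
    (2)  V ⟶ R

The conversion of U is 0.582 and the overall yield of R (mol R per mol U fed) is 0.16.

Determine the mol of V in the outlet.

Conversion of U: U consumed = 1ξ₁ = 0.582 × 437 → ξ₁ = 254.3 mol.
Yield of R: 1ξ₂ / 437 = 0.16 → ξ₂ = 69.92 mol.
Outlet amounts (n = n₀ + Σ ν·ξ):
  U: 437 − 1(254.3) = 182.7
  V: 0 + 1(254.3) − 1(69.92) = 184.4
  R: 0 + 1(69.92) = 69.92

184 mol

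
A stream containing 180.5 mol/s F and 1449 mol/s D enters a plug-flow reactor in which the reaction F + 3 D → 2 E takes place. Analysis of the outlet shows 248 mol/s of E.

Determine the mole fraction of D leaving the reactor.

0.78

For E: n = n₀ + 2ξ → 248 = 0 + 2ξ, giving ξ = 124 mol/s.
Outlet amounts (n = n₀ + ν ξ):
  F: 180.5 − 1(124) = 56.5
  D: 1449 − 3(124) = 1077
  E: 0 + 2(124) = 248
Total out = 1382 mol/s; y_D = 1077 / 1382 = 0.7796.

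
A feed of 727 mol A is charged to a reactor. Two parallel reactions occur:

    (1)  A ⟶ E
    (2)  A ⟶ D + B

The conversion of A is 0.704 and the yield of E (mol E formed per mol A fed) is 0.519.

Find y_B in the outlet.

Yield of E: 1ξ₁ / 727 = 0.519 → ξ₁ = 377.3 mol.
Conversion of A: 1ξ₁ + 1ξ₂ = 0.704 × 727 = 511.8 → ξ₂ = 134.5 mol.
Outlet amounts (n = n₀ + Σ ν·ξ):
  A: 727 − 1(377.3) − 1(134.5) = 215.2
  E: 0 + 1(377.3) = 377.3
  D: 0 + 1(134.5) = 134.5
  B: 0 + 1(134.5) = 134.5
Total out = 861.5 mol; y_B = 134.5 / 861.5 = 0.1561.

0.156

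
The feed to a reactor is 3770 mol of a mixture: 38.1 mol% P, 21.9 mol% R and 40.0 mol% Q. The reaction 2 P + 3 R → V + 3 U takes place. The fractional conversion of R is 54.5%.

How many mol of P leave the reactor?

1140 mol

R reacted = 0.545 × 825.6 = 450 mol; ν_R = −3, so ξ = 450/3 = 150 mol.
Outlet amounts (n = n₀ + ν ξ):
  P: 1436 − 2(150) = 1136
  R: 825.6 − 3(150) = 375.7
  V: 0 + 1(150) = 150
  U: 0 + 3(150) = 450
  Q: 1508 (inert)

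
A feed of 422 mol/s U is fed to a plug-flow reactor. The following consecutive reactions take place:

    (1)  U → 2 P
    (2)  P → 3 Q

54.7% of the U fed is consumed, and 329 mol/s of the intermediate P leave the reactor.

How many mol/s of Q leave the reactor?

398 mol/s

Conversion of U: U consumed = 1ξ₁ = 0.547 × 422 → ξ₁ = 230.8 mol/s.
P balance: n_P = 0 + 2ξ₁ − 1ξ₂ = 329 → ξ₂ = (2·230.8 − 329)/1 = 132.7 mol/s.
Outlet amounts (n = n₀ + Σ ν·ξ):
  U: 422 − 1(230.8) = 191.2
  P: 0 + 2(230.8) − 1(132.7) = 329
  Q: 0 + 3(132.7) = 398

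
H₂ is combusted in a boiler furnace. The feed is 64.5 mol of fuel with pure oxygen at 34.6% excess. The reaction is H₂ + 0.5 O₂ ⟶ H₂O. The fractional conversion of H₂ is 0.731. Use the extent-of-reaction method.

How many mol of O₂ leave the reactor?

19.8 mol

Stoichiometric O₂ = 0.5 × 64.5 = 32.25 mol; O₂ fed = 32.25 × 1.346 = 43.41 mol.
Fuel reacted = 0.731 × 64.5 → ξ = 47.15 mol.
Outlet (n = n₀ + ν ξ):
  H₂: 64.5 − 1(47.15) = 17.35
  O₂: 43.41 − 0.5(47.15) = 19.83
  H₂O: 0 + 1(47.15) = 47.15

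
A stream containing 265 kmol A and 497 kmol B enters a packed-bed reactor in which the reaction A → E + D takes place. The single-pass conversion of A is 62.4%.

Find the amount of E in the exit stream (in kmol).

165 kmol

A reacted = 0.624 × 265 = 165.4 kmol; ν_A = −1, so ξ = 165.4/1 = 165.4 kmol.
Outlet amounts (n = n₀ + ν ξ):
  A: 265 − 1(165.4) = 99.64
  E: 0 + 1(165.4) = 165.4
  D: 0 + 1(165.4) = 165.4
  B: 497 (inert)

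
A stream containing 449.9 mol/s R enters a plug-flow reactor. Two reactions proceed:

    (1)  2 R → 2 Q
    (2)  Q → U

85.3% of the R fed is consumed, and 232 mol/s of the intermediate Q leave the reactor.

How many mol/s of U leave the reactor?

Conversion of R: R consumed = 2ξ₁ = 0.853 × 449.9 → ξ₁ = 191.9 mol/s.
Q balance: n_Q = 0 + 2ξ₁ − 1ξ₂ = 232 → ξ₂ = (2·191.9 − 232)/1 = 151.8 mol/s.
Outlet amounts (n = n₀ + Σ ν·ξ):
  R: 449.9 − 2(191.9) = 66.14
  Q: 0 + 2(191.9) − 1(151.8) = 232
  U: 0 + 1(151.8) = 151.8

152 mol/s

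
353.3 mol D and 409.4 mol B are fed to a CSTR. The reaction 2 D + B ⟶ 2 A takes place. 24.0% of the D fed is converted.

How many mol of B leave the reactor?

367 mol

D reacted = 0.24 × 353.3 = 84.79 mol; ν_D = −2, so ξ = 84.79/2 = 42.4 mol.
Outlet amounts (n = n₀ + ν ξ):
  D: 353.3 − 2(42.4) = 268.5
  B: 409.4 − 1(42.4) = 367
  A: 0 + 2(42.4) = 84.79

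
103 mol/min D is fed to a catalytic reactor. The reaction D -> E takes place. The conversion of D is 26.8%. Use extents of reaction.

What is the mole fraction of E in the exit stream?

0.268

D reacted = 0.268 × 103 = 27.6 mol/min; ν_D = −1, so ξ = 27.6/1 = 27.6 mol/min.
Outlet amounts (n = n₀ + ν ξ):
  D: 103 − 1(27.6) = 75.4
  E: 0 + 1(27.6) = 27.6
Total out = 103 mol/min; y_E = 27.6 / 103 = 0.268.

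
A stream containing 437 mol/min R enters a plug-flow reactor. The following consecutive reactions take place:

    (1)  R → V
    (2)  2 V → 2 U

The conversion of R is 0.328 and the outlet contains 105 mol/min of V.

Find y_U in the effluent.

Conversion of R: R consumed = 1ξ₁ = 0.328 × 437 → ξ₁ = 143.3 mol/min.
V balance: n_V = 0 + 1ξ₁ − 2ξ₂ = 105 → ξ₂ = (1·143.3 − 105)/2 = 19.17 mol/min.
Outlet amounts (n = n₀ + Σ ν·ξ):
  R: 437 − 1(143.3) = 293.7
  V: 0 + 1(143.3) − 2(19.17) = 105
  U: 0 + 2(19.17) = 38.34
Total out = 437 mol/min; y_U = 38.34 / 437 = 0.08773.

0.0877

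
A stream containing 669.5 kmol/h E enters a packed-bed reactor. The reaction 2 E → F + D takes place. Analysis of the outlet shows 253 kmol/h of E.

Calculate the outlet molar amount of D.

208 kmol/h

For E: n = n₀ − 2ξ → 253 = 669.5 − 2ξ, giving ξ = 208.2 kmol/h.
Outlet amounts (n = n₀ + ν ξ):
  E: 669.5 − 2(208.2) = 253
  F: 0 + 1(208.2) = 208.2
  D: 0 + 1(208.2) = 208.2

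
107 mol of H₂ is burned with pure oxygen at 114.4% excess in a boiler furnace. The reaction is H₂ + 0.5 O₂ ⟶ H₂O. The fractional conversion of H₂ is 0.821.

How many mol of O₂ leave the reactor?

Stoichiometric O₂ = 0.5 × 107 = 53.5 mol; O₂ fed = 53.5 × 2.144 = 114.7 mol.
Fuel reacted = 0.821 × 107 → ξ = 87.85 mol.
Outlet (n = n₀ + ν ξ):
  H₂: 107 − 1(87.85) = 19.15
  O₂: 114.7 − 0.5(87.85) = 70.78
  H₂O: 0 + 1(87.85) = 87.85

70.8 mol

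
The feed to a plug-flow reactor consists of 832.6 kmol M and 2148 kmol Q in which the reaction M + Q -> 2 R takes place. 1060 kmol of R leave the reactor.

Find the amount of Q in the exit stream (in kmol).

1620 kmol

For R: n = n₀ + 2ξ → 1060 = 0 + 2ξ, giving ξ = 530 kmol.
Outlet amounts (n = n₀ + ν ξ):
  M: 832.6 − 1(530) = 302.6
  Q: 2148 − 1(530) = 1618
  R: 0 + 2(530) = 1060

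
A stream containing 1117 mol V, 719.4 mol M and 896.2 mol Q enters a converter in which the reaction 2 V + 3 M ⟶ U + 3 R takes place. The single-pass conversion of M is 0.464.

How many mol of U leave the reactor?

M reacted = 0.464 × 719.4 = 333.8 mol; ν_M = −3, so ξ = 333.8/3 = 111.3 mol.
Outlet amounts (n = n₀ + ν ξ):
  V: 1117 − 2(111.3) = 894.5
  M: 719.4 − 3(111.3) = 385.6
  U: 0 + 1(111.3) = 111.3
  R: 0 + 3(111.3) = 333.8
  Q: 896.2 (inert)

111 mol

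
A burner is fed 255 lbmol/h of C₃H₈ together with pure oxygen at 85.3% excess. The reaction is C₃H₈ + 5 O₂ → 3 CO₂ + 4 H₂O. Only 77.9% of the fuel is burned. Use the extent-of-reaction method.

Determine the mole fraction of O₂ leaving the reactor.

0.486

Stoichiometric O₂ = 5 × 255 = 1275 lbmol/h; O₂ fed = 1275 × 1.853 = 2363 lbmol/h.
Fuel reacted = 0.779 × 255 → ξ = 198.6 lbmol/h.
Outlet (n = n₀ + ν ξ):
  C₃H₈: 255 − 1(198.6) = 56.35
  O₂: 2363 − 5(198.6) = 1369
  CO₂: 0 + 3(198.6) = 595.9
  H₂O: 0 + 4(198.6) = 794.6
Total out = 2816 lbmol/h; y_O₂ = 1369 / 2816 = 0.4862.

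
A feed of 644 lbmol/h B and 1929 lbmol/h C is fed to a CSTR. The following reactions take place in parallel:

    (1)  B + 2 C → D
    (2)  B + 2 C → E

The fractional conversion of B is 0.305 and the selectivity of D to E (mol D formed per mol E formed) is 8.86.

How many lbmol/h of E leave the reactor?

19.9 lbmol/h

Conversion of B: B consumed = 0.305 × 644 = 196.4 lbmol/h = 1ξ₁ + 1ξ₂.
Selectivity: 1ξ₁ / (1ξ₂) = 8.86 → ξ₁ = 8.86 ξ₂.
Substitute: (1·8.86 + 1) ξ₂ = 196.4 → ξ₂ = 19.92 lbmol/h, ξ₁ = 176.5 lbmol/h.
Outlet amounts (n = n₀ + Σ ν·ξ):
  B: 644 − 1(176.5) − 1(19.92) = 447.6
  C: 1929 − 2(176.5) − 2(19.92) = 1536
  D: 0 + 1(176.5) = 176.5
  E: 0 + 1(19.92) = 19.92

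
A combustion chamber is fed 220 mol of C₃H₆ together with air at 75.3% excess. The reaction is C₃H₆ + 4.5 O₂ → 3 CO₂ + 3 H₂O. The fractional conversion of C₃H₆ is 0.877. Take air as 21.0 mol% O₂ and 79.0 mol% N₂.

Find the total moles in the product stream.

Stoichiometric O₂ = 4.5 × 220 = 990 mol; O₂ fed = 990 × 1.753 = 1735 mol.
N₂ fed = 1735 × 79/21 = 6529 mol.
Fuel reacted = 0.877 × 220 → ξ = 192.9 mol.
Outlet (n = n₀ + ν ξ):
  C₃H₆: 220 − 1(192.9) = 27.06
  O₂: 1735 − 4.5(192.9) = 867.2
  N₂: 6529 (inert)
  CO₂: 0 + 3(192.9) = 578.8
  H₂O: 0 + 3(192.9) = 578.8
Total out = 27.06 + 867.2 + 6529 + 578.8 + 578.8 = 8581 mol.

8580 mol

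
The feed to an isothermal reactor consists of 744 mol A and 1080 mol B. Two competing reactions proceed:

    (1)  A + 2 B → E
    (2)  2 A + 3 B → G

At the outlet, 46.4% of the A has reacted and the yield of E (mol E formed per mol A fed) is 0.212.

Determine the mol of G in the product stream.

Yield of E: 1ξ₁ / 744 = 0.212 → ξ₁ = 157.7 mol.
Conversion of A: 1ξ₁ + 2ξ₂ = 0.464 × 744 = 345.2 → ξ₂ = 93.74 mol.
Outlet amounts (n = n₀ + Σ ν·ξ):
  A: 744 − 1(157.7) − 2(93.74) = 398.8
  B: 1080 − 2(157.7) − 3(93.74) = 483.3
  E: 0 + 1(157.7) = 157.7
  G: 0 + 1(93.74) = 93.74

93.7 mol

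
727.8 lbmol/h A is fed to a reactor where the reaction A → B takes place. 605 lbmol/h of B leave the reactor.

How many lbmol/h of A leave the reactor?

123 lbmol/h

For B: n = n₀ + 1ξ → 605 = 0 + 1ξ, giving ξ = 605 lbmol/h.
Outlet amounts (n = n₀ + ν ξ):
  A: 727.8 − 1(605) = 122.8
  B: 0 + 1(605) = 605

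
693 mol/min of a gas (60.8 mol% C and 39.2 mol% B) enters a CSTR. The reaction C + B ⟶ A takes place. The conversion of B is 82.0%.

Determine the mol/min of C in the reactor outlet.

199 mol/min

B reacted = 0.82 × 271.7 = 222.8 mol/min; ν_B = −1, so ξ = 222.8/1 = 222.8 mol/min.
Outlet amounts (n = n₀ + ν ξ):
  C: 421.3 − 1(222.8) = 198.6
  B: 271.7 − 1(222.8) = 48.9
  A: 0 + 1(222.8) = 222.8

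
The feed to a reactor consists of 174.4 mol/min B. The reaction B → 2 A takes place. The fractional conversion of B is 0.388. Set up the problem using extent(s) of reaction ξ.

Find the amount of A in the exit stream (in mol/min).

135 mol/min

B reacted = 0.388 × 174.4 = 67.67 mol/min; ν_B = −1, so ξ = 67.67/1 = 67.67 mol/min.
Outlet amounts (n = n₀ + ν ξ):
  B: 174.4 − 1(67.67) = 106.7
  A: 0 + 2(67.67) = 135.3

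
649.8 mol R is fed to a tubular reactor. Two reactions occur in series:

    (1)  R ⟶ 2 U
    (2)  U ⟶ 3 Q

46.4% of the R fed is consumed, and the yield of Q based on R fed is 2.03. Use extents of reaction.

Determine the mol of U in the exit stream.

Conversion of R: R consumed = 1ξ₁ = 0.464 × 649.8 → ξ₁ = 301.5 mol.
Yield of Q: 3ξ₂ / 649.8 = 2.03 → ξ₂ = 439.7 mol.
Outlet amounts (n = n₀ + Σ ν·ξ):
  R: 649.8 − 1(301.5) = 348.3
  U: 0 + 2(301.5) − 1(439.7) = 163.3
  Q: 0 + 3(439.7) = 1319

163 mol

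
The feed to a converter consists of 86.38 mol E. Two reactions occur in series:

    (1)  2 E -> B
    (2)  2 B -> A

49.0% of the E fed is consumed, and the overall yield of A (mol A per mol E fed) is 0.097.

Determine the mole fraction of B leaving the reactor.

Conversion of E: E consumed = 2ξ₁ = 0.49 × 86.38 → ξ₁ = 21.16 mol.
Yield of A: 1ξ₂ / 86.38 = 0.097 → ξ₂ = 8.379 mol.
Outlet amounts (n = n₀ + Σ ν·ξ):
  E: 86.38 − 2(21.16) = 44.05
  B: 0 + 1(21.16) − 2(8.379) = 4.405
  A: 0 + 1(8.379) = 8.379
Total out = 56.84 mol; y_B = 4.405 / 56.84 = 0.07751.

0.0775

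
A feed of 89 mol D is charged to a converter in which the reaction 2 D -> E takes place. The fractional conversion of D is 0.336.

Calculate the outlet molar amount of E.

D reacted = 0.336 × 89 = 29.9 mol; ν_D = −2, so ξ = 29.9/2 = 14.95 mol.
Outlet amounts (n = n₀ + ν ξ):
  D: 89 − 2(14.95) = 59.1
  E: 0 + 1(14.95) = 14.95

15 mol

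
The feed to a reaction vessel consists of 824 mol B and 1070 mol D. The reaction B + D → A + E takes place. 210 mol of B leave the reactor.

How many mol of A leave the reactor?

For B: n = n₀ − 1ξ → 210 = 824 − 1ξ, giving ξ = 614 mol.
Outlet amounts (n = n₀ + ν ξ):
  B: 824 − 1(614) = 210
  D: 1070 − 1(614) = 456
  A: 0 + 1(614) = 614
  E: 0 + 1(614) = 614

614 mol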